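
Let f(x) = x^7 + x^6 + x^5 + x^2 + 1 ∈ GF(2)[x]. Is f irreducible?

Check for roots in GF(2): f(0) = 1; f(1) = 1.
No roots, so no linear factors.
Monic irreducibles of degree 2 over GF(2): x^2 + x + 1.
None of them divide f (all give nonzero remainder).
Monic irreducibles of degree 3 over GF(2): x^3 + x + 1, x^3 + x^2 + 1.
None of them divide f (all give nonzero remainder).
No irreducible factor of degree ≤ 3 exists, so f is irreducible over GF(2).

Yes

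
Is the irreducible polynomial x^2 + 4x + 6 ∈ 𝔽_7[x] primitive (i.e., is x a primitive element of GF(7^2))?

No

Write f(x) = x^2 + 4x + 6.
|GF(7^2)^×| = 7^2 − 1 = 48. Prime factorization: 48 = 2^4·3.
f is primitive ⇔ x has order 48 in GF(7)[x]/(f), i.e. x^(48/q) ≠ 1 for each prime q | 48.
x^(24) mod f = 6.
x^(16) mod f = 1
Since x^(16) = 1, the order of x divides 16 < 48; not primitive.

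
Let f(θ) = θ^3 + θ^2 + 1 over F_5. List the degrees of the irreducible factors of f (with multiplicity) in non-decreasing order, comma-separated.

3

Roots in F_5: f(0) = 1; f(1) = 3; f(2) = 3; f(3) = 2; f(4) = 1.
Complete factorization: f(θ) = (θ^3 + θ^2 + 1).
Factor degrees with multiplicity: 3 = 3.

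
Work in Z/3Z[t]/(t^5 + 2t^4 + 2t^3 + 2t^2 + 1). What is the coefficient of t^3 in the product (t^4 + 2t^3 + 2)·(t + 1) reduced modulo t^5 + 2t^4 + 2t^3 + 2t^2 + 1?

0

Multiply in Z/3Z[t]: (t^4 + 2t^3 + 2)·(t + 1) = t^5 + 2t^3 + 2t + 2.
Reduce using t^5 ≡ t^4 + t^3 + t^2 + 2 (mod t^5 + 2t^4 + 2t^3 + 2t^2 + 1).
Reduced: t^4 + t^2 + 2t + 1.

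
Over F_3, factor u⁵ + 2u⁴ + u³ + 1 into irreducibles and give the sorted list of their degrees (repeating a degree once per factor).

2, 3

Write h(u) = u⁵ + 2u⁴ + u³ + 1.
Roots in F_3: h(0) = 1; h(1) = 2; h(2) = 1.
Complete factorization: h(u) = (u² + 1)·(u³ + 2u² + 1).
Factor degrees with multiplicity: 2 + 3 = 5.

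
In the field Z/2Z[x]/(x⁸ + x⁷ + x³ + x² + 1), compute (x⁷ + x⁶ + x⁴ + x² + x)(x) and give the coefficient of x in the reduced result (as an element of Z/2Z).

Multiply in Z/2Z[x]: (x⁷ + x⁶ + x⁴ + x² + x)·(x) = x⁸ + x⁷ + x⁵ + x³ + x².
Reduce using x⁸ ≡ x⁷ + x³ + x² + 1 (mod x⁸ + x⁷ + x³ + x² + 1).
Reduced: x⁵ + 1.

0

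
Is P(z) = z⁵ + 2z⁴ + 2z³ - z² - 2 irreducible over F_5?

Check for roots in F_5: P(0) = 3; P(1) = 2; P(2) = 4; P(3) = 3; P(4) = 1.
No roots, so no linear factors.
Degree-2 irreducible divisors: test the 10 monic irreducibles of degree 2 over GF(5).
None of them divide P (all give nonzero remainder).
No irreducible factor of degree ≤ 2 exists, so P is irreducible over GF(5).

Yes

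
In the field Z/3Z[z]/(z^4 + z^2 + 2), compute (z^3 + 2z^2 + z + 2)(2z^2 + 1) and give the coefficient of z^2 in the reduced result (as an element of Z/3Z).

2

Multiply in Z/3Z[z]: (z^3 + 2z^2 + z + 2)·(2z^2 + 1) = 2z^5 + z^4 + z + 2.
Reduce using z^4 ≡ 2z^2 + 1 (mod z^4 + z^2 + 2).
Reduced: z^3 + 2z^2.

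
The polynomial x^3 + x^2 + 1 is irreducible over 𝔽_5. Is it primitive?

No

Write f(x) = x^3 + x^2 + 1.
|GF(5^3)^×| = 5^3 − 1 = 124. Prime factorization: 124 = 2^2·31.
f is primitive ⇔ x has order 124 in GF(5)[x]/(f), i.e. x^(124/q) ≠ 1 for each prime q | 124.
x^(62) mod f = 1
x^(4) mod f = x^2 + 4x + 1.
Since x^(62) = 1, the order of x divides 62 < 124; not primitive.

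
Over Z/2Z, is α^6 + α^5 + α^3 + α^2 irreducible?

Write m(α) = α^6 + α^5 + α^3 + α^2.
Check for roots in Z/2Z: m(0) = 0 → root; m(1) = 0 → root.
m(0) = 0, so (α) divides m(α); m is reducible.

No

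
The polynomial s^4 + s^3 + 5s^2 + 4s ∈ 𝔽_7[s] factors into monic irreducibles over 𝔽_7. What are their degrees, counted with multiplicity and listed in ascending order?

1, 3

Write g(s) = s^4 + s^3 + 5s^2 + 4s.
Linear factors from roots: (s).
Complete factorization: g(s) = (s)·(s^3 + s^2 + 5s + 4).
Factor degrees with multiplicity: 1 + 3 = 4.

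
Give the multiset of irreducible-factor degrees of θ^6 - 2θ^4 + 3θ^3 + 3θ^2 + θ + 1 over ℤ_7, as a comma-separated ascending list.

1, 1, 1, 1, 2

Write g(θ) = θ^6 - 2θ^4 + 3θ^3 + 3θ^2 + θ + 1.
Linear factors from roots: (θ - 1), (θ - 3), (θ + 3).
Complete factorization: g(θ) = (θ + 3)·(θ - 3)·(θ - 1)^2·(θ^2 + 2θ + 3).
Factor degrees with multiplicity: 1 + 1 + 1 + 1 + 2 = 6.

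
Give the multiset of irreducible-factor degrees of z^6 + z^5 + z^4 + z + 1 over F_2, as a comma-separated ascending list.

Write h(z) = z^6 + z^5 + z^4 + z + 1.
Roots in F_2: h(0) = 1; h(1) = 1.
Complete factorization: h(z) = (z^6 + z^5 + z^4 + z + 1).
Factor degrees with multiplicity: 6 = 6.

6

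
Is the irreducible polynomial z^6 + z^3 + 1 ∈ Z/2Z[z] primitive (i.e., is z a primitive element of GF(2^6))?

Write f(z) = z^6 + z^3 + 1.
|GF(2^6)^×| = 2^6 − 1 = 63. Prime factorization: 63 = 3^2·7.
f is primitive ⇔ z has order 63 in GF(2)[z]/(f), i.e. z^(63/q) ≠ 1 for each prime q | 63.
z^(21) mod f = z^3.
z^(9) mod f = 1
Since z^(9) = 1, the order of z divides 9 < 63; not primitive.

No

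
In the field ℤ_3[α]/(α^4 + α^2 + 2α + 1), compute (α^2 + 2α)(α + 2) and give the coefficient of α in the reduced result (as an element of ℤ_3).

Multiply in ℤ_3[α]: (α^2 + 2α)·(α + 2) = α^3 + α^2 + α.
Reduced: α^3 + α^2 + α.

1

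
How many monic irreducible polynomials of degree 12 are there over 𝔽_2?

By the necklace-counting formula, N_2(12) = (1/12) Σ_{d|12} μ(12/d)·2^d.
Divisors of 12: 1, 2, 3, 4, 6, 12; μ(12/d) for each: 0, 1, 0, -1, -1, 1.
Σ = 2^2 − 2^4 − 2^6 + 2^12 = 4020.
N = 4020/12 = 335.

335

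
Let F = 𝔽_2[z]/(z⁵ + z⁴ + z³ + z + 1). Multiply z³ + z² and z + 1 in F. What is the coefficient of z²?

Multiply in 𝔽_2[z]: (z³ + z²)·(z + 1) = z⁴ + z².
Reduced: z⁴ + z².

1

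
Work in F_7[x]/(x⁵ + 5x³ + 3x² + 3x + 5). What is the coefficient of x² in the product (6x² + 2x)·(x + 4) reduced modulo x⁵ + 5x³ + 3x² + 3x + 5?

5

Multiply in F_7[x]: (6x² + 2x)·(x + 4) = 6x³ + 5x² + x.
Reduced: 6x³ + 5x² + x.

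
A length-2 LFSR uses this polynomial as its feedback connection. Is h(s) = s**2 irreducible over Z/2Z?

Check for roots in Z/2Z: h(0) = 0 → root; h(1) = 1.
h(0) = 0, so (s) divides h(s); h is reducible.

No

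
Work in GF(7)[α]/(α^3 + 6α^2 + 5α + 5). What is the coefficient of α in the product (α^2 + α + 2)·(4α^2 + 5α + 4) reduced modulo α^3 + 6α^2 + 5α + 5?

Multiply in GF(7)[α]: (α^2 + α + 2)·(4α^2 + 5α + 4) = 4α^4 + 2α^3 + 3α^2 + 1.
Reduce using α^3 ≡ α^2 + 2α + 2 (mod α^3 + 6α^2 + 5α + 5).
Reduced: 3α^2 + 6α + 6.

6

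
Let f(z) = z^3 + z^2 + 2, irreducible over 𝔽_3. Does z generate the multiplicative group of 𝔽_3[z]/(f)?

No

|GF(3^3)^×| = 3^3 − 1 = 26. Prime factorization: 26 = 2·13.
f is primitive ⇔ z has order 26 in GF(3)[z]/(f), i.e. z^(26/q) ≠ 1 for each prime q | 26.
z^(13) mod f = 1
z^(2) mod f = z^2.
Since z^(13) = 1, the order of z divides 13 < 26; not primitive.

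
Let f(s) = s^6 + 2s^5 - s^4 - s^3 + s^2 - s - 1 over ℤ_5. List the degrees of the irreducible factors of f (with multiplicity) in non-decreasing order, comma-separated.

1, 1, 1, 1, 2

Roots in ℤ_5: f(0) = 4; f(1) = 0 → root; f(2) = 0 → root; f(3) = 2; f(4) = 0 → root.
Linear factors from roots: (s - 1), (s - 2), (s + 1).
Complete factorization: f(s) = (s + 1)·(s - 2)·(s - 1)^2·(s^2 - 2).
Factor degrees with multiplicity: 1 + 1 + 1 + 1 + 2 = 6.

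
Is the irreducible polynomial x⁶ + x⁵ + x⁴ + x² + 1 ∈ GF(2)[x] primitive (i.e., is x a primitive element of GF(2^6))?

No

Write f(x) = x⁶ + x⁵ + x⁴ + x² + 1.
|GF(2^6)^×| = 2^6 − 1 = 63. Prime factorization: 63 = 3^2·7.
f is primitive ⇔ x has order 63 in GF(2)[x]/(f), i.e. x^(63/q) ≠ 1 for each prime q | 63.
x^(21) mod f = 1
x^(9) mod f = x³ + 1.
Since x^(21) = 1, the order of x divides 21 < 63; not primitive.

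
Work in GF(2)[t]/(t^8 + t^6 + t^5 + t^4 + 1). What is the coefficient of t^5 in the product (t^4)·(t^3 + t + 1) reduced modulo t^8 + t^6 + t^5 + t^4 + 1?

Multiply in GF(2)[t]: (t^4)·(t^3 + t + 1) = t^7 + t^5 + t^4.
Reduced: t^7 + t^5 + t^4.

1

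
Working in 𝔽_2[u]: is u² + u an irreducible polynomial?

Write P(u) = u² + u.
Check for roots in 𝔽_2: P(0) = 0 → root; P(1) = 0 → root.
P(0) = 0, so (u) divides P(u); P is reducible.

No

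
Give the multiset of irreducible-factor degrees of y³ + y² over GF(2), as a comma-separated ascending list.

1, 1, 1

Write f(y) = y³ + y².
Roots in GF(2): f(0) = 0 → root; f(1) = 0 → root.
Linear factors from roots: (y), (y + 1).
Complete factorization: f(y) = (y + 1)·(y)^2.
Factor degrees with multiplicity: 1 + 1 + 1 = 3.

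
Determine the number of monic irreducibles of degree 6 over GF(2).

9

x^(2^6) − x is the product of all monic irreducibles of degree dividing 6; Möbius inversion gives N = (1/6) Σ μ(6/d)·2^d.
Divisors of 6: 1, 2, 3, 6; μ(6/d) for each: 1, -1, -1, 1.
Σ = 2^1 − 2^2 − 2^3 + 2^6 = 54.
N = 54/6 = 9.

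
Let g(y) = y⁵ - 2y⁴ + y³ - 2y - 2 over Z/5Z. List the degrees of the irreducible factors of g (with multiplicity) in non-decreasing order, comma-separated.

1, 2, 2

Roots in Z/5Z: g(0) = 3; g(1) = 1; g(2) = 2; g(3) = 0 → root; g(4) = 1.
Linear factors from roots: (y + 2).
Complete factorization: g(y) = (y + 2)·(y² + 2)·(y² + y + 2).
Factor degrees with multiplicity: 1 + 2 + 2 = 5.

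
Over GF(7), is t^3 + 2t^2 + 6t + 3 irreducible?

Yes

Write P(t) = t^3 + 2t^2 + 6t + 3.
Check for roots in GF(7): P(0) = 3; P(1) = 5; P(2) = 3; P(3) = 3; P(4) = 4; P(5) = 5; P(6) = 5.
No roots. A degree-3 polynomial over a field with no linear factor is irreducible.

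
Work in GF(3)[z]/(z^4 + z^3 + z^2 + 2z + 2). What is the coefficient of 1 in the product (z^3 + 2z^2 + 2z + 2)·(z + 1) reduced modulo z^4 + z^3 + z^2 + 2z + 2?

0

Multiply in GF(3)[z]: (z^3 + 2z^2 + 2z + 2)·(z + 1) = z^4 + z^2 + z + 2.
Reduce using z^4 ≡ 2z^3 + 2z^2 + z + 1 (mod z^4 + z^3 + z^2 + 2z + 2).
Reduced: 2z^3 + 2z.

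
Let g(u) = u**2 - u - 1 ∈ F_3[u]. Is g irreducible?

Check for roots in F_3: g(0) = 2; g(1) = 2; g(2) = 1.
No roots. A degree-2 polynomial over a field with no linear factor is irreducible.

Yes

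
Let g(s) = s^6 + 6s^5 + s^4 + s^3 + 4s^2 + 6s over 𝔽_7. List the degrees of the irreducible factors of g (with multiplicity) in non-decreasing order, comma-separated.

1, 1, 1, 1, 2

Linear factors from roots: (s), (s + 5), (s + 1).
Complete factorization: g(s) = (s)·(s + 5)·(s + 1)^2·(s^2 + 6s + 4).
Factor degrees with multiplicity: 1 + 1 + 1 + 1 + 2 = 6.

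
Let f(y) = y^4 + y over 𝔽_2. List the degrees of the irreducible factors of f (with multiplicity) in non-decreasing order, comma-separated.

1, 1, 2

Roots in 𝔽_2: f(0) = 0 → root; f(1) = 0 → root.
Linear factors from roots: (y), (y + 1).
Complete factorization: f(y) = (y)·(y + 1)·(y^2 + y + 1).
Factor degrees with multiplicity: 1 + 1 + 2 = 4.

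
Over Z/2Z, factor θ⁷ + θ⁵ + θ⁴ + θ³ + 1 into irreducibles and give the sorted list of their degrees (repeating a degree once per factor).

7

Write g(θ) = θ⁷ + θ⁵ + θ⁴ + θ³ + 1.
Roots in Z/2Z: g(0) = 1; g(1) = 1.
Complete factorization: g(θ) = (θ⁷ + θ⁵ + θ⁴ + θ³ + 1).
Factor degrees with multiplicity: 7 = 7.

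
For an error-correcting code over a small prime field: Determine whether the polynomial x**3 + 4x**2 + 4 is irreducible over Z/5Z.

Write P(x) = x**3 + 4x**2 + 4.
Check for roots in Z/5Z: P(0) = 4; P(1) = 4; P(2) = 3; P(3) = 2; P(4) = 2.
No roots. A degree-3 polynomial over a field with no linear factor is irreducible.

Yes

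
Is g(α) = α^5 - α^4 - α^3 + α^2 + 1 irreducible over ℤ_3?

Yes

Check for roots in ℤ_3: g(0) = 1; g(1) = 1; g(2) = 1.
No roots, so no linear factors.
Monic irreducibles of degree 2 over GF(3): α^2 + 1, α^2 + α - 1, α^2 - α - 1.
None of them divide g (all give nonzero remainder).
No irreducible factor of degree ≤ 2 exists, so g is irreducible over GF(3).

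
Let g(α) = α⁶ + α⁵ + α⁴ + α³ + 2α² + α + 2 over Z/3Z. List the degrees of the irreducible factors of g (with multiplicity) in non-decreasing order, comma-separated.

1, 1, 2, 2

Roots in Z/3Z: g(0) = 2; g(1) = 0 → root; g(2) = 0 → root.
Linear factors from roots: (α + 2), (α + 1).
Complete factorization: g(α) = (α + 1)·(α + 2)·(α² + 2α + 2)^2.
Factor degrees with multiplicity: 1 + 1 + 2 + 2 = 6.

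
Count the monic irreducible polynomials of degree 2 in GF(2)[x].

1

Gauss's count: N_{2}(2) = (1/2) Σ_{d|2} μ(2/d)·2^d.
Divisors of 2: 1, 2; μ(2/d) for each: -1, 1.
Σ = − 2^1 + 2^2 = 2.
N = 2/2 = 1.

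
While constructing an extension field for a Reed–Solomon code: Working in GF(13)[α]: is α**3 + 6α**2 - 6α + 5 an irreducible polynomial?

Write h(α) = α**3 + 6α**2 - 6α + 5.
Check each element of GF(13) for a root: h(0)=5, h(1)=6, h(2)=12, h(3)=3, h(4)=11, h(5)=3, h(6)=11, h(7)=2, h(8)=8, h(9)=9, h(10)=11, h(11)=7, h(12)=3.
No roots. A degree-3 polynomial over a field with no linear factor is irreducible.

Yes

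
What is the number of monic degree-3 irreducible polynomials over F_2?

2

x^(2^3) − x is the product of all monic irreducibles of degree dividing 3; Möbius inversion gives N = (1/3) Σ μ(3/d)·2^d.
Divisors of 3: 1, 3; μ(3/d) for each: -1, 1.
Σ = − 2^1 + 2^3 = 6.
N = 6/3 = 2.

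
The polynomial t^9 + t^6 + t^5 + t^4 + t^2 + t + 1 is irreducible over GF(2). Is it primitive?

Write f(t) = t^9 + t^6 + t^5 + t^4 + t^2 + t + 1.
|GF(2^9)^×| = 2^9 − 1 = 511. Prime factorization: 511 = 7·73.
f is primitive ⇔ t has order 511 in GF(2)[t]/(f), i.e. t^(511/q) ≠ 1 for each prime q | 511.
t^(73) mod f = t^8 + t^7 + t^6 + t^3 + t^2 + 1.
t^(7) mod f = t^7.
None equal 1, so t has full order 511; f is primitive.

Yes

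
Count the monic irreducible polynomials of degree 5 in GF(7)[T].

3360

Gauss's count: N_{7}(5) = (1/5) Σ_{d|5} μ(5/d)·7^d.
Divisors of 5: 1, 5; μ(5/d) for each: -1, 1.
Σ = − 7^1 + 7^5 = 16800.
N = 16800/5 = 3360.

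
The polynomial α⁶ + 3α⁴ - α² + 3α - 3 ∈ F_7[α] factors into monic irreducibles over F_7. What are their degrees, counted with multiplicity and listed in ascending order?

Write g(α) = α⁶ + 3α⁴ - α² + 3α - 3.
Complete factorization: g(α) = (α³ + 3α² + 2α + 2)·(α³ - 3α² + 3α + 2).
Factor degrees with multiplicity: 3 + 3 = 6.

3, 3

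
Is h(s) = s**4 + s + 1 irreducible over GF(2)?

Check for roots in GF(2): h(0) = 1; h(1) = 1.
No roots, so no linear factors.
Monic irreducibles of degree 2 over GF(2): s**2 + s + 1.
None of them divide h (all give nonzero remainder).
No irreducible factor of degree ≤ 2 exists, so h is irreducible over GF(2).

Yes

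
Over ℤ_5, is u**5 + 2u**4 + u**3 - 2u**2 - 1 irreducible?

Write m(u) = u**5 + 2u**4 + u**3 - 2u**2 - 1.
Check for roots in ℤ_5: m(0) = 4; m(1) = 1; m(2) = 3; m(3) = 3; m(4) = 2.
No roots, so no linear factors.
Degree-2 irreducible divisors: test the 10 monic irreducibles of degree 2 over GF(5).
None of them divide m (all give nonzero remainder).
No irreducible factor of degree ≤ 2 exists, so m is irreducible over GF(5).

Yes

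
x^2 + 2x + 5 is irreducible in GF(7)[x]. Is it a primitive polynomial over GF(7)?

Yes

Write f(x) = x^2 + 2x + 5.
|GF(7^2)^×| = 7^2 − 1 = 48. Prime factorization: 48 = 2^4·3.
f is primitive ⇔ x has order 48 in GF(7)[x]/(f), i.e. x^(48/q) ≠ 1 for each prime q | 48.
x^(24) mod f = 6.
x^(16) mod f = 4.
None equal 1, so x has full order 48; f is primitive.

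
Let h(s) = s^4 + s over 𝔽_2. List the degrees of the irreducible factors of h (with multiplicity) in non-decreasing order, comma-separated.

Roots in 𝔽_2: h(0) = 0 → root; h(1) = 0 → root.
Linear factors from roots: (s), (s + 1).
Complete factorization: h(s) = (s)·(s + 1)·(s^2 + s + 1).
Factor degrees with multiplicity: 1 + 1 + 2 = 4.

1, 1, 2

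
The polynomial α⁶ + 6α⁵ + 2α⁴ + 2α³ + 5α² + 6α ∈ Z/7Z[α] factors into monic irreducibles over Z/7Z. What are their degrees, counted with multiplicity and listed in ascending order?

1, 1, 4

Write h(α) = α⁶ + 6α⁵ + 2α⁴ + 2α³ + 5α² + 6α.
Linear factors from roots: (α), (α + 5).
Complete factorization: h(α) = (α)·(α + 5)·(α⁴ + α³ + 4α² + 3α + 4).
Factor degrees with multiplicity: 1 + 1 + 4 = 6.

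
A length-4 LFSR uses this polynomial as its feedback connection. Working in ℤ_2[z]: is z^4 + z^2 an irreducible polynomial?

Write g(z) = z^4 + z^2.
Check for roots in ℤ_2: g(0) = 0 → root; g(1) = 0 → root.
g(0) = 0, so (z) divides g(z); g is reducible.

No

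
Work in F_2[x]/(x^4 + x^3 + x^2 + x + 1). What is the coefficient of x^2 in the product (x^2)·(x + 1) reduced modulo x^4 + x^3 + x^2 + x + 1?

1

Multiply in F_2[x]: (x^2)·(x + 1) = x^3 + x^2.
Reduced: x^3 + x^2.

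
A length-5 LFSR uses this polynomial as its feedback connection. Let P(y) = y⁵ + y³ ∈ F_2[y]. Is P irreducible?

Check for roots in F_2: P(0) = 0 → root; P(1) = 0 → root.
P(0) = 0, so (y) divides P(y); P is reducible.

No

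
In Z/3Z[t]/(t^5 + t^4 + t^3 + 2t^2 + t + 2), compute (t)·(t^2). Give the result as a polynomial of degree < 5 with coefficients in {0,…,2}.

t^3

Multiply in Z/3Z[t]: (t)·(t^2) = t^3.
Reduced: t^3.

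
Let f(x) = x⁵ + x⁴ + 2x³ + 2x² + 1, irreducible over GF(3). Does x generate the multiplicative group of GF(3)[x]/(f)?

|GF(3^5)^×| = 3^5 − 1 = 242. Prime factorization: 242 = 2·11^2.
f is primitive ⇔ x has order 242 in GF(3)[x]/(f), i.e. x^(242/q) ≠ 1 for each prime q | 242.
x^(121) mod f = 2.
x^(22) mod f = x⁴ + 2x + 1.
None equal 1, so x has full order 242; f is primitive.

Yes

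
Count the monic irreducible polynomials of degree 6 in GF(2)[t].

The number of monic irreducibles of degree 6 over GF(2) is (1/6)·Σ_{d∣6} μ(6/d) 2^d.
Divisors of 6: 1, 2, 3, 6; μ(6/d) for each: 1, -1, -1, 1.
Σ = 2^1 − 2^2 − 2^3 + 2^6 = 54.
N = 54/6 = 9.

9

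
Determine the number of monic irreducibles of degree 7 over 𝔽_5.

11160

x^(5^7) − x is the product of all monic irreducibles of degree dividing 7; Möbius inversion gives N = (1/7) Σ μ(7/d)·5^d.
Divisors of 7: 1, 7; μ(7/d) for each: -1, 1.
Σ = − 5^1 + 5^7 = 78120.
N = 78120/7 = 11160.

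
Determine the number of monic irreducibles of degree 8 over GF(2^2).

8160

Gauss's count: N_{4}(8) = (1/8) Σ_{d|8} μ(8/d)·4^d.
Divisors of 8: 1, 2, 4, 8; μ(8/d) for each: 0, 0, -1, 1.
Σ = − 4^4 + 4^8 = 65280.
N = 65280/8 = 8160.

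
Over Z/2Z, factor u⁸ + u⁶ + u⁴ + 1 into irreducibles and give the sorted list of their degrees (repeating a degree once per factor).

Write g(u) = u⁸ + u⁶ + u⁴ + 1.
Roots in Z/2Z: g(0) = 1; g(1) = 0 → root.
Linear factors from roots: (u + 1).
Complete factorization: g(u) = (u + 1)^2·(u³ + u + 1)^2.
Factor degrees with multiplicity: 1 + 1 + 3 + 3 = 8.

1, 1, 3, 3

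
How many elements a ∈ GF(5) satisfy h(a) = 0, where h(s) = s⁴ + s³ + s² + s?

Evaluate at each of the 5 elements of GF(5):
h(0) = 0 → root; h(1) = 4; h(2) = 0 → root; h(3) = 0 → root; h(4) = 0 → root.
Roots: {0, 2, 3, 4}.

4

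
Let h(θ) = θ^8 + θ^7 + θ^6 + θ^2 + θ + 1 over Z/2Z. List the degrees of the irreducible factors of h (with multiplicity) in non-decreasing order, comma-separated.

Roots in Z/2Z: h(0) = 1; h(1) = 0 → root.
Linear factors from roots: (θ + 1).
Complete factorization: h(θ) = (θ + 1)^2·(θ^2 + θ + 1)^3.
Factor degrees with multiplicity: 1 + 1 + 2 + 2 + 2 = 8.

1, 1, 2, 2, 2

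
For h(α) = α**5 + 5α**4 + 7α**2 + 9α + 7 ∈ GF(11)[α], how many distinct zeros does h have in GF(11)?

1

Evaluate at each of the 11 elements of GF(11):
h(0) = 7; h(1) = 7; h(2) = 0 → root; h(3) = 8; h(4) = 6; h(5) = 9; h(6) = 5; h(7) = 9; h(8) = 7; h(9) = 10; h(10) = 9.
Roots: {2}.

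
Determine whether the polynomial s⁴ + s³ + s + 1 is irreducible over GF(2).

Write m(s) = s⁴ + s³ + s + 1.
Check for roots in GF(2): m(0) = 1; m(1) = 0 → root.
m(1) = 0, so (s − 1) divides m(s); m is reducible.

No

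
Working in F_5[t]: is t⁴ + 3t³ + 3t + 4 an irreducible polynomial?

Write m(t) = t⁴ + 3t³ + 3t + 4.
Check for roots in F_5: m(0) = 4; m(1) = 1; m(2) = 0 → root; m(3) = 0 → root; m(4) = 4.
m(2) = 0, so (t − 2) divides m(t); m is reducible.

No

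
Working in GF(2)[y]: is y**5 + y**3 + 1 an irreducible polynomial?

Yes

Write m(y) = y**5 + y**3 + 1.
Check for roots in GF(2): m(0) = 1; m(1) = 1.
No roots, so no linear factors.
Monic irreducibles of degree 2 over GF(2): y**2 + y + 1.
None of them divide m (all give nonzero remainder).
No irreducible factor of degree ≤ 2 exists, so m is irreducible over GF(2).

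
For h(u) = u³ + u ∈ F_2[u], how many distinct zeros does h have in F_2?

Evaluate at each of the 2 elements of F_2:
h(0) = 0 → root; h(1) = 0 → root.
Roots: {0, 1}.

2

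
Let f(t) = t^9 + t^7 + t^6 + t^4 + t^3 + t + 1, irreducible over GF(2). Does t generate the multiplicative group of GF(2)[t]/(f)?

Yes

|GF(2^9)^×| = 2^9 − 1 = 511. Prime factorization: 511 = 7·73.
f is primitive ⇔ t has order 511 in GF(2)[t]/(f), i.e. t^(511/q) ≠ 1 for each prime q | 511.
t^(73) mod f = t^6 + t^5 + t^4 + t^3 + t^2 + t + 1.
t^(7) mod f = t^7.
None equal 1, so t has full order 511; f is primitive.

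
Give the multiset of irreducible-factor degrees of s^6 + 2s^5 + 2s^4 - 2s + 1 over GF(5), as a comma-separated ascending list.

Write f(s) = s^6 + 2s^5 + 2s^4 - 2s + 1.
Roots in GF(5): f(0) = 1; f(1) = 4; f(2) = 2; f(3) = 2; f(4) = 4.
Complete factorization: f(s) = (s^6 + 2s^5 + 2s^4 - 2s + 1).
Factor degrees with multiplicity: 6 = 6.

6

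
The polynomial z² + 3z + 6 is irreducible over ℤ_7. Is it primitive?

Write f(z) = z² + 3z + 6.
|GF(7^2)^×| = 7^2 − 1 = 48. Prime factorization: 48 = 2^4·3.
f is primitive ⇔ z has order 48 in GF(7)[z]/(f), i.e. z^(48/q) ≠ 1 for each prime q | 48.
z^(24) mod f = 6.
z^(16) mod f = 1
Since z^(16) = 1, the order of z divides 16 < 48; not primitive.

No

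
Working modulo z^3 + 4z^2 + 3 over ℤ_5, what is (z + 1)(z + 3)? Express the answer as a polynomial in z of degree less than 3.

Multiply in ℤ_5[z]: (z + 1)·(z + 3) = z^2 + 4z + 3.
Reduced: z^2 + 4z + 3.

z^2 + 4z + 3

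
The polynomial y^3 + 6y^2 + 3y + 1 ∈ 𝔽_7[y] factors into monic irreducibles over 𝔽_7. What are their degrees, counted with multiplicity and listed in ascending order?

1, 2

Write f(y) = y^3 + 6y^2 + 3y + 1.
Linear factors from roots: (y + 4).
Complete factorization: f(y) = (y + 4)·(y^2 + 2y + 2).
Factor degrees with multiplicity: 1 + 2 = 3.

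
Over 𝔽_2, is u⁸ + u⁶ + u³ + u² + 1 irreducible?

Yes

Write m(u) = u⁸ + u⁶ + u³ + u² + 1.
Check for roots in 𝔽_2: m(0) = 1; m(1) = 1.
No roots, so no linear factors.
Monic irreducibles of degree 2 over GF(2): u² + u + 1.
None of them divide m (all give nonzero remainder).
Monic irreducibles of degree 3 over GF(2): u³ + u + 1, u³ + u² + 1.
None of them divide m (all give nonzero remainder).
Monic irreducibles of degree 4 over GF(2): u⁴ + u + 1, u⁴ + u³ + 1, u⁴ + u³ + u² + u + 1.
None of them divide m (all give nonzero remainder).
No irreducible factor of degree ≤ 4 exists, so m is irreducible over GF(2).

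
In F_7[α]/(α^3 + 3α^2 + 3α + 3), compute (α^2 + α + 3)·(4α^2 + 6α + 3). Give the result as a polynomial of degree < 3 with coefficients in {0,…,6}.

Multiply in F_7[α]: (α^2 + α + 3)·(4α^2 + 6α + 3) = 4α^4 + 3α^3 + 2.
Reduce using α^3 ≡ 4α^2 + 4α + 4 (mod α^3 + 3α^2 + 3α + 3).
Reduced: α^2 + α + 1.

α^2 + α + 1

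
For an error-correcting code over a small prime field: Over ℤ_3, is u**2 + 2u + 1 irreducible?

Write P(u) = u**2 + 2u + 1.
Check for roots in ℤ_3: P(0) = 1; P(1) = 1; P(2) = 0 → root.
P(2) = 0, so (u − 2) divides P(u); P is reducible.

No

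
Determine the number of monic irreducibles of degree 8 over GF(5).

The number of monic irreducibles of degree 8 over GF(5) is (1/8)·Σ_{d∣8} μ(8/d) 5^d.
Divisors of 8: 1, 2, 4, 8; μ(8/d) for each: 0, 0, -1, 1.
Σ = − 5^4 + 5^8 = 390000.
N = 390000/8 = 48750.

48750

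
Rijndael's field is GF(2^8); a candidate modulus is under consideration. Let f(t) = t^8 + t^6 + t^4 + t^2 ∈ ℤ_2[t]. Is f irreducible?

No

Check for roots in ℤ_2: f(0) = 0 → root; f(1) = 0 → root.
f(0) = 0, so (t) divides f(t); f is reducible.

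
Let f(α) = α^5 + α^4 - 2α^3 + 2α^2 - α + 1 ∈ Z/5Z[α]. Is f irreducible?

Check for roots in Z/5Z: f(0) = 1; f(1) = 2; f(2) = 4; f(3) = 1; f(4) = 1.
No roots, so no linear factors.
Degree-2 irreducible divisors: test the 10 monic irreducibles of degree 2 over GF(5).
None of them divide f (all give nonzero remainder).
No irreducible factor of degree ≤ 2 exists, so f is irreducible over GF(5).

Yes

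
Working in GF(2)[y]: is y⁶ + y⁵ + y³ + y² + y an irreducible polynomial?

No

Write P(y) = y⁶ + y⁵ + y³ + y² + y.
Check for roots in GF(2): P(0) = 0 → root; P(1) = 1.
P(0) = 0, so (y) divides P(y); P is reducible.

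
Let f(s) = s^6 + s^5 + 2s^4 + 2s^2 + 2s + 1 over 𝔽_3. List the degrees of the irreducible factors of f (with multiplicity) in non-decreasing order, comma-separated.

Roots in 𝔽_3: f(0) = 1; f(1) = 0 → root; f(2) = 0 → root.
Linear factors from roots: (s + 2), (s + 1).
Complete factorization: f(s) = (s + 1)·(s + 2)·(s^2 + 1)·(s^2 + s + 2).
Factor degrees with multiplicity: 1 + 1 + 2 + 2 = 6.

1, 1, 2, 2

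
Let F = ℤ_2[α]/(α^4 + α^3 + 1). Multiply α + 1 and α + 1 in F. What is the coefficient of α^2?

Multiply in ℤ_2[α]: (α + 1)·(α + 1) = α^2 + 1.
Reduced: α^2 + 1.

1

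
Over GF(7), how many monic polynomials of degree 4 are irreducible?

By the necklace-counting formula, N_7(4) = (1/4) Σ_{d|4} μ(4/d)·7^d.
Divisors of 4: 1, 2, 4; μ(4/d) for each: 0, -1, 1.
Σ = − 7^2 + 7^4 = 2352.
N = 2352/4 = 588.

588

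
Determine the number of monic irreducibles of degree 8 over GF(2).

30

The number of monic irreducibles of degree 8 over GF(2) is (1/8)·Σ_{d∣8} μ(8/d) 2^d.
Divisors of 8: 1, 2, 4, 8; μ(8/d) for each: 0, 0, -1, 1.
Σ = − 2^4 + 2^8 = 240.
N = 240/8 = 30.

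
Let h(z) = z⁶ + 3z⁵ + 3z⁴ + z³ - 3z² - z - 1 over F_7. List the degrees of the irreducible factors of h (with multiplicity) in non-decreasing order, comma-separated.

6

Complete factorization: h(z) = (z⁶ + 3z⁵ + 3z⁴ + z³ - 3z² - z - 1).
Factor degrees with multiplicity: 6 = 6.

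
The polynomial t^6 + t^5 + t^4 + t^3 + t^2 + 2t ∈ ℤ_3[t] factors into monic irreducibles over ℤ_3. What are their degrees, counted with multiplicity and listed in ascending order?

Write f(t) = t^6 + t^5 + t^4 + t^3 + t^2 + 2t.
Roots in ℤ_3: f(0) = 0 → root; f(1) = 1; f(2) = 2.
Linear factors from roots: (t).
Complete factorization: f(t) = (t)·(t^2 + 2t + 2)·(t^3 + 2t^2 + t + 1).
Factor degrees with multiplicity: 1 + 2 + 3 = 6.

1, 2, 3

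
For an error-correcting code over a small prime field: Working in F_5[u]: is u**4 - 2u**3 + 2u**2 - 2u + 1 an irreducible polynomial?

No

Write h(u) = u**4 - 2u**3 + 2u**2 - 2u + 1.
Check for roots in F_5: h(0) = 1; h(1) = 0 → root; h(2) = 0 → root; h(3) = 0 → root; h(4) = 3.
h(1) = 0, so (u − 1) divides h(u); h is reducible.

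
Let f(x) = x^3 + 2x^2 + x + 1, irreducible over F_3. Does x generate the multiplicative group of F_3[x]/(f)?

|GF(3^3)^×| = 3^3 − 1 = 26. Prime factorization: 26 = 2·13.
f is primitive ⇔ x has order 26 in GF(3)[x]/(f), i.e. x^(26/q) ≠ 1 for each prime q | 26.
x^(13) mod f = 2.
x^(2) mod f = x^2.
None equal 1, so x has full order 26; f is primitive.

Yes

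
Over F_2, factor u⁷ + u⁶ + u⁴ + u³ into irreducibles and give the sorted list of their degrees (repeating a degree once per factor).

1, 1, 1, 1, 1, 2

Write h(u) = u⁷ + u⁶ + u⁴ + u³.
Roots in F_2: h(0) = 0 → root; h(1) = 0 → root.
Linear factors from roots: (u), (u + 1).
Complete factorization: h(u) = (u + 1)^2·(u)^3·(u² + u + 1).
Factor degrees with multiplicity: 1 + 1 + 1 + 1 + 1 + 2 = 7.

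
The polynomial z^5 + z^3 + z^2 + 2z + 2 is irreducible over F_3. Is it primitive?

No

Write f(z) = z^5 + z^3 + z^2 + 2z + 2.
|GF(3^5)^×| = 3^5 − 1 = 242. Prime factorization: 242 = 2·11^2.
f is primitive ⇔ z has order 242 in GF(3)[z]/(f), i.e. z^(242/q) ≠ 1 for each prime q | 242.
z^(121) mod f = 1
z^(22) mod f = 2z + 1.
Since z^(121) = 1, the order of z divides 121 < 242; not primitive.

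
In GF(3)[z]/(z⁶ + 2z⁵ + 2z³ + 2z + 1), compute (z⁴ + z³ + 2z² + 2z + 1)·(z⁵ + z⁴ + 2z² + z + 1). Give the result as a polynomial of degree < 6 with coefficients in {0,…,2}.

Multiply in GF(3)[z]: (z⁴ + z³ + 2z² + 2z + 1)·(z⁵ + z⁴ + 2z² + z + 1) = z⁹ + 2z⁸ + z⁴ + z³ + 1.
Reduce using z⁶ ≡ z⁵ + z³ + z + 2 (mod z⁶ + 2z⁵ + 2z³ + 2z + 1).
Reduced: z⁵ + 2z⁴ + z³ + z.

z^5 + 2z^4 + z^3 + z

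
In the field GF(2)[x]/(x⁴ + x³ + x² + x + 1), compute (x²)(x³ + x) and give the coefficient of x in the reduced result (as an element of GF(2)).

0

Multiply in GF(2)[x]: (x²)·(x³ + x) = x⁵ + x³.
Reduce using x⁴ ≡ x³ + x² + x + 1 (mod x⁴ + x³ + x² + x + 1).
Reduced: x³ + 1.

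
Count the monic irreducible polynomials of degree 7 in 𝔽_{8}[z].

The number of monic irreducibles of degree 7 over GF(8) is (1/7)·Σ_{d∣7} μ(7/d) 8^d.
Divisors of 7: 1, 7; μ(7/d) for each: -1, 1.
Σ = − 8^1 + 8^7 = 2097144.
N = 2097144/7 = 299592.

299592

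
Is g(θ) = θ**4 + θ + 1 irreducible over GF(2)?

Yes

Check for roots in GF(2): g(0) = 1; g(1) = 1.
No roots, so no linear factors.
Monic irreducibles of degree 2 over GF(2): θ**2 + θ + 1.
None of them divide g (all give nonzero remainder).
No irreducible factor of degree ≤ 2 exists, so g is irreducible over GF(2).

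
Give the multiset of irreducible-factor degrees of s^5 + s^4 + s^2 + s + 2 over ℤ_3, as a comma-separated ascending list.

Write f(s) = s^5 + s^4 + s^2 + s + 2.
Roots in ℤ_3: f(0) = 2; f(1) = 0 → root; f(2) = 2.
Linear factors from roots: (s + 2).
Complete factorization: f(s) = (s + 2)^2·(s^3 + 2s + 2).
Factor degrees with multiplicity: 1 + 1 + 3 = 5.

1, 1, 3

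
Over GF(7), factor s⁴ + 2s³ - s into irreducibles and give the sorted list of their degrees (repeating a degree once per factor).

Write f(s) = s⁴ + 2s³ - s.
Linear factors from roots: (s), (s + 1).
Complete factorization: f(s) = (s)·(s + 1)·(s² + s - 1).
Factor degrees with multiplicity: 1 + 1 + 2 = 4.

1, 1, 2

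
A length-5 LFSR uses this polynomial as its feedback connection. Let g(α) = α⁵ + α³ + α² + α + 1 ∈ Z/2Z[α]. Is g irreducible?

Check for roots in Z/2Z: g(0) = 1; g(1) = 1.
No roots, so no linear factors.
Monic irreducibles of degree 2 over GF(2): α² + α + 1.
None of them divide g (all give nonzero remainder).
No irreducible factor of degree ≤ 2 exists, so g is irreducible over GF(2).

Yes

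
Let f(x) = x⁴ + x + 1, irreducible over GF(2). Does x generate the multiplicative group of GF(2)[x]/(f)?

Yes

|GF(2^4)^×| = 2^4 − 1 = 15. Prime factorization: 15 = 3·5.
f is primitive ⇔ x has order 15 in GF(2)[x]/(f), i.e. x^(15/q) ≠ 1 for each prime q | 15.
x^(5) mod f = x² + x.
x^(3) mod f = x³.
None equal 1, so x has full order 15; f is primitive.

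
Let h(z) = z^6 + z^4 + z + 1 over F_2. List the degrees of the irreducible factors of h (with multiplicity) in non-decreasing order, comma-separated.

1, 2, 3

Roots in F_2: h(0) = 1; h(1) = 0 → root.
Linear factors from roots: (z + 1).
Complete factorization: h(z) = (z + 1)·(z^2 + z + 1)·(z^3 + z + 1).
Factor degrees with multiplicity: 1 + 2 + 3 = 6.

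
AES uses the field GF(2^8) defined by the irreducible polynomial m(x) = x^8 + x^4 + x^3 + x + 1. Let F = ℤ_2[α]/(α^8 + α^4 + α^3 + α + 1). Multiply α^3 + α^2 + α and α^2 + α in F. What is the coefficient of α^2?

Multiply in ℤ_2[α]: (α^3 + α^2 + α)·(α^2 + α) = α^5 + α^2.
Reduced: α^5 + α^2.

1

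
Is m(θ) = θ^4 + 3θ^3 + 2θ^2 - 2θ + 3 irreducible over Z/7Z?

No

Check for roots in Z/7Z: m(0) = 3; m(1) = 0 → root; m(2) = 5; m(3) = 2; m(4) = 6; m(5) = 0 → root; m(6) = 5.
m(1) = 0, so (θ − 1) divides m(θ); m is reducible.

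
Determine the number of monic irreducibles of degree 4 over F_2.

By the necklace-counting formula, N_2(4) = (1/4) Σ_{d|4} μ(4/d)·2^d.
Divisors of 4: 1, 2, 4; μ(4/d) for each: 0, -1, 1.
Σ = − 2^2 + 2^4 = 12.
N = 12/4 = 3.

3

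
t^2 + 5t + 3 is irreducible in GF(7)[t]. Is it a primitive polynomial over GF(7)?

Yes

Write f(t) = t^2 + 5t + 3.
|GF(7^2)^×| = 7^2 − 1 = 48. Prime factorization: 48 = 2^4·3.
f is primitive ⇔ t has order 48 in GF(7)[t]/(f), i.e. t^(48/q) ≠ 1 for each prime q | 48.
t^(24) mod f = 6.
t^(16) mod f = 2.
None equal 1, so t has full order 48; f is primitive.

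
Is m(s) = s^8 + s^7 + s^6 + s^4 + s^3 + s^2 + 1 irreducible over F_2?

Yes

Check for roots in F_2: m(0) = 1; m(1) = 1.
No roots, so no linear factors.
Monic irreducibles of degree 2 over GF(2): s^2 + s + 1.
None of them divide m (all give nonzero remainder).
Monic irreducibles of degree 3 over GF(2): s^3 + s + 1, s^3 + s^2 + 1.
None of them divide m (all give nonzero remainder).
Monic irreducibles of degree 4 over GF(2): s^4 + s + 1, s^4 + s^3 + 1, s^4 + s^3 + s^2 + s + 1.
None of them divide m (all give nonzero remainder).
No irreducible factor of degree ≤ 4 exists, so m is irreducible over GF(2).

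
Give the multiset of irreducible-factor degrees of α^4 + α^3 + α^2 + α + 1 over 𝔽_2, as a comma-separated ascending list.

4

Write g(α) = α^4 + α^3 + α^2 + α + 1.
Roots in 𝔽_2: g(0) = 1; g(1) = 1.
Complete factorization: g(α) = (α^4 + α^3 + α^2 + α + 1).
Factor degrees with multiplicity: 4 = 4.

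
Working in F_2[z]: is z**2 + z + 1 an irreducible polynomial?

Write m(z) = z**2 + z + 1.
Check for roots in F_2: m(0) = 1; m(1) = 1.
No roots. A degree-2 polynomial over a field with no linear factor is irreducible.

Yes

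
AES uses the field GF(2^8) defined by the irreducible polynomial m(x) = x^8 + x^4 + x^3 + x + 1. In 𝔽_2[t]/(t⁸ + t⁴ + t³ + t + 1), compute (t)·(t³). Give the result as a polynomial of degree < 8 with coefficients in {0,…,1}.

Multiply in 𝔽_2[t]: (t)·(t³) = t⁴.
Reduced: t⁴.

t^4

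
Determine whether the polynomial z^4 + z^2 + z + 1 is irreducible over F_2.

Write P(z) = z^4 + z^2 + z + 1.
Check for roots in F_2: P(0) = 1; P(1) = 0 → root.
P(1) = 0, so (z − 1) divides P(z); P is reducible.

No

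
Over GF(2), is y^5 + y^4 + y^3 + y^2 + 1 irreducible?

Yes

Write m(y) = y^5 + y^4 + y^3 + y^2 + 1.
Check for roots in GF(2): m(0) = 1; m(1) = 1.
No roots, so no linear factors.
Monic irreducibles of degree 2 over GF(2): y^2 + y + 1.
None of them divide m (all give nonzero remainder).
No irreducible factor of degree ≤ 2 exists, so m is irreducible over GF(2).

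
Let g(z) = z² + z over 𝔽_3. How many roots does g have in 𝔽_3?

Evaluate at each of the 3 elements of 𝔽_3:
g(0) = 0 → root; g(1) = 2; g(2) = 0 → root.
Roots: {0, 2}.

2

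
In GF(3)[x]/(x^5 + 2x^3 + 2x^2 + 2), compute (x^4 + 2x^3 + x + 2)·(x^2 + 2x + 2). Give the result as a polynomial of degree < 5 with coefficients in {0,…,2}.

Multiply in GF(3)[x]: (x^4 + 2x^3 + x + 2)·(x^2 + 2x + 2) = x^6 + x^5 + 2x^3 + x^2 + 1.
Reduce using x^5 ≡ x^3 + x^2 + 1 (mod x^5 + 2x^3 + 2x^2 + 2).
Reduced: x^4 + x^3 + 2x^2 + x + 2.

x^4 + x^3 + 2x^2 + x + 2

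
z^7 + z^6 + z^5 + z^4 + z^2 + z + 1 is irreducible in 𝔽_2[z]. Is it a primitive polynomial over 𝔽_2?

Yes

Write f(z) = z^7 + z^6 + z^5 + z^4 + z^2 + z + 1.
|GF(2^7)^×| = 2^7 − 1 = 127. Prime factorization: 127 = 127.
f is primitive ⇔ z has order 127 in GF(2)[z]/(f), i.e. z^(127/q) ≠ 1 for each prime q | 127.
z^(1) mod f = z.
None equal 1, so z has full order 127; f is primitive.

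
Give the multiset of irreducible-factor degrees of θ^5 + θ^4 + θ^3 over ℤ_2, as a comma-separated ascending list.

1, 1, 1, 2

Write f(θ) = θ^5 + θ^4 + θ^3.
Roots in ℤ_2: f(0) = 0 → root; f(1) = 1.
Linear factors from roots: (θ).
Complete factorization: f(θ) = (θ)^3·(θ^2 + θ + 1).
Factor degrees with multiplicity: 1 + 1 + 1 + 2 = 5.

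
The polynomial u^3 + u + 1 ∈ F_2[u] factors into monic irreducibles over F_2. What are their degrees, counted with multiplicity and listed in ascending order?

3

Write h(u) = u^3 + u + 1.
Roots in F_2: h(0) = 1; h(1) = 1.
Complete factorization: h(u) = (u^3 + u + 1).
Factor degrees with multiplicity: 3 = 3.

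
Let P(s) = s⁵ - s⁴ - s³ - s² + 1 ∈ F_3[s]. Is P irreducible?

Yes

Check for roots in F_3: P(0) = 1; P(1) = 2; P(2) = 2.
No roots, so no linear factors.
Monic irreducibles of degree 2 over GF(3): s² + 1, s² + s - 1, s² - s - 1.
None of them divide P (all give nonzero remainder).
No irreducible factor of degree ≤ 2 exists, so P is irreducible over GF(3).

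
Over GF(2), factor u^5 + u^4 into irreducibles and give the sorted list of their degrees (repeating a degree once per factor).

Write f(u) = u^5 + u^4.
Roots in GF(2): f(0) = 0 → root; f(1) = 0 → root.
Linear factors from roots: (u), (u + 1).
Complete factorization: f(u) = (u + 1)·(u)^4.
Factor degrees with multiplicity: 1 + 1 + 1 + 1 + 1 = 5.

1, 1, 1, 1, 1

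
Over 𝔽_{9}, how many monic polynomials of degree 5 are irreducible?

By the necklace-counting formula, N_9(5) = (1/5) Σ_{d|5} μ(5/d)·9^d.
Divisors of 5: 1, 5; μ(5/d) for each: -1, 1.
Σ = − 9^1 + 9^5 = 59040.
N = 59040/5 = 11808.

11808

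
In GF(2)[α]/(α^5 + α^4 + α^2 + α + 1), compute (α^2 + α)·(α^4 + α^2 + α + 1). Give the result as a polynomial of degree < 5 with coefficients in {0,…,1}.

Multiply in GF(2)[α]: (α^2 + α)·(α^4 + α^2 + α + 1) = α^6 + α^5 + α^4 + α.
Reduce using α^5 ≡ α^4 + α^2 + α + 1 (mod α^5 + α^4 + α^2 + α + 1).
Reduced: α^4 + α^3 + α^2.

α^4 + α^3 + α^2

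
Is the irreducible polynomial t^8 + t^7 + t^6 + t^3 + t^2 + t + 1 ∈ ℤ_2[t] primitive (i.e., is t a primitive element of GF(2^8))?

Yes

Write f(t) = t^8 + t^7 + t^6 + t^3 + t^2 + t + 1.
|GF(2^8)^×| = 2^8 − 1 = 255. Prime factorization: 255 = 3·5·17.
f is primitive ⇔ t has order 255 in GF(2)[t]/(f), i.e. t^(255/q) ≠ 1 for each prime q | 255.
t^(85) mod f = t^5 + t^4 + t^3 + t^2 + 1.
t^(51) mod f = t^6 + t^3.
t^(15) mod f = t^5 + t^4 + t^3 + t + 1.
None equal 1, so t has full order 255; f is primitive.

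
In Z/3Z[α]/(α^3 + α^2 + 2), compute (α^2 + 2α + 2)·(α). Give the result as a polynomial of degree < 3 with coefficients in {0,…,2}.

α^2 + 2α + 1

Multiply in Z/3Z[α]: (α^2 + 2α + 2)·(α) = α^3 + 2α^2 + 2α.
Reduce using α^3 ≡ 2α^2 + 1 (mod α^3 + α^2 + 2).
Reduced: α^2 + 2α + 1.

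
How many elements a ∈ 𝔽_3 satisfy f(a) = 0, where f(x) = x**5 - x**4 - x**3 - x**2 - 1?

Evaluate at each of the 3 elements of 𝔽_3:
f(0) = 2; f(1) = 0 → root; f(2) = 0 → root.
Roots: {1, 2}.

2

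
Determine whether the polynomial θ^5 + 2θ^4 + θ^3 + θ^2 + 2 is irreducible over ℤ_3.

Write P(θ) = θ^5 + 2θ^4 + θ^3 + θ^2 + 2.
Check for roots in ℤ_3: P(0) = 2; P(1) = 1; P(2) = 0 → root.
P(2) = 0, so (θ − 2) divides P(θ); P is reducible.

No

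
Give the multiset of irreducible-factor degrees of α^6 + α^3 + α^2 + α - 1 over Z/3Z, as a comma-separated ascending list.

Write g(α) = α^6 + α^3 + α^2 + α - 1.
Roots in Z/3Z: g(0) = 2; g(1) = 0 → root; g(2) = 2.
Linear factors from roots: (α - 1).
Complete factorization: g(α) = (α - 1)^2·(α^2 + 1)·(α^2 - α - 1).
Factor degrees with multiplicity: 1 + 1 + 2 + 2 = 6.

1, 1, 2, 2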